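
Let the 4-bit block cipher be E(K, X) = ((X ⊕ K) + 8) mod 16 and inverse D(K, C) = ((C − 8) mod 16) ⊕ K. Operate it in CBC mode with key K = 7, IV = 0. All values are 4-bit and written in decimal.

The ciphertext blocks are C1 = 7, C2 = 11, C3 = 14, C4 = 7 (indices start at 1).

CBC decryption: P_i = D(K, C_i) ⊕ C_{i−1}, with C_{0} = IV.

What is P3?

P3 = 10

P3: D(K, 14) = 1; 1 ⊕ 11 = 10.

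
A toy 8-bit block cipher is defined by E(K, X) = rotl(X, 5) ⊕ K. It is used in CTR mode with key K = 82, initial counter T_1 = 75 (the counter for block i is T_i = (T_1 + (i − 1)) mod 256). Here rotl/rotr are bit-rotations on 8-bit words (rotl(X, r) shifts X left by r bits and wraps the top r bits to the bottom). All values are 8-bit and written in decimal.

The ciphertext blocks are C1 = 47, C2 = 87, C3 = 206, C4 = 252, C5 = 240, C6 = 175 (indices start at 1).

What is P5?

CTR decryption: S_i = E(K, T_i) where T_i is the counter for block i; P_i = C_i ⊕ S_i.
P5: T = 79, S = E(K, T) = 187; 240 ⊕ 187 = 75.

P5 = 75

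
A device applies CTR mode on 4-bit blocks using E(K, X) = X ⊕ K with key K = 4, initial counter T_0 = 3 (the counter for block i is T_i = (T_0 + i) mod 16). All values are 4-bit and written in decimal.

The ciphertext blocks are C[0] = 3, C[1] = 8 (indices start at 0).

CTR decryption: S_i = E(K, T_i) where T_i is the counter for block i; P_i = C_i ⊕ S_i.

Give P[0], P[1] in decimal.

P[0] = 4, P[1] = 8

P[0]: T = 3, S = E(K, T) = 7; 3 ⊕ 7 = 4.
P[1]: T = 4, S = E(K, T) = 0; 8 ⊕ 0 = 8.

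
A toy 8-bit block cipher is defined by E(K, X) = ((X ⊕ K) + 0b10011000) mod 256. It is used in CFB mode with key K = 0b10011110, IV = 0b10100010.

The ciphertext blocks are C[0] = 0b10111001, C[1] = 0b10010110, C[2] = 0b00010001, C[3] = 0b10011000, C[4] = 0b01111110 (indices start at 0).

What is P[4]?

CFB decryption: P_i = C_i ⊕ E(K, C_{i−1}), with C_{−1} = IV.
P[4]: E(K, 0b10011000) = 0b10011110; 0b01111110 ⊕ 0b10011110 = 0b11100000.

P[4] = 0b11100000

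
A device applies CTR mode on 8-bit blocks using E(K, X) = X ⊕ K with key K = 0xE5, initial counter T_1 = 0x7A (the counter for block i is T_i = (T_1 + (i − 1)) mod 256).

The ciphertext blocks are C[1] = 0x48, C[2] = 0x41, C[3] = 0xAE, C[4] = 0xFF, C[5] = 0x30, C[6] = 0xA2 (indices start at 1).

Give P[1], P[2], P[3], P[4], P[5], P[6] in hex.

P[1] = 0xD7, P[2] = 0xDF, P[3] = 0x37, P[4] = 0x67, P[5] = 0xAB, P[6] = 0x38

CTR decryption: S_i = E(K, T_i) where T_i is the counter for block i; P_i = C_i ⊕ S_i.
P[1]: T = 0x7A, S = E(K, T) = 0x9F; 0x48 ⊕ 0x9F = 0xD7.
P[2]: T = 0x7B, S = E(K, T) = 0x9E; 0x41 ⊕ 0x9E = 0xDF.
P[3]: T = 0x7C, S = E(K, T) = 0x99; 0xAE ⊕ 0x99 = 0x37.
P[4]: T = 0x7D, S = E(K, T) = 0x98; 0xFF ⊕ 0x98 = 0x67.
P[5]: T = 0x7E, S = E(K, T) = 0x9B; 0x30 ⊕ 0x9B = 0xAB.
P[6]: T = 0x7F, S = E(K, T) = 0x9A; 0xA2 ⊕ 0x9A = 0x38.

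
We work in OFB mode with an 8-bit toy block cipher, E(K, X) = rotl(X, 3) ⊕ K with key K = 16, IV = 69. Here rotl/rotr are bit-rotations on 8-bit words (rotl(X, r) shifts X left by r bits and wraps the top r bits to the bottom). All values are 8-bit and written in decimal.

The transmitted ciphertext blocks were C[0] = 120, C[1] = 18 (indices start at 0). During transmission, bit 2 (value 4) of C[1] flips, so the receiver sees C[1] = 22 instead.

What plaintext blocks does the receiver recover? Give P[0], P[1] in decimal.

OFB decryption: S_i = E(K, S_{i−1}) with S_{−1} = IV; P_i = C_i ⊕ S_i.
Only C[1] changed, to 22. In OFB, a change in C_i flips the same bit in P_i only; the keystream is unaffected. Decrypting the received ciphertext:
P[0]: S = E(K, 69) = 58; 120 ⊕ 58 = 66.
P[1]: S = E(K, 58) = 193; 22 ⊕ 193 = 215.
Blocks that differ from the original plaintext: P[1].

P[0] = 66, P[1] = 215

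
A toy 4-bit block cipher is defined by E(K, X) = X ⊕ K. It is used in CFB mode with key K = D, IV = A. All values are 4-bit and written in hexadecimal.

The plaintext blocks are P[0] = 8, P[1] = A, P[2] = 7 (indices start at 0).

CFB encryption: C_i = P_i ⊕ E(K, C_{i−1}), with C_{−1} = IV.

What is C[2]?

C[2] = 2

C[0]: E(K, A) = 7; 8 ⊕ 7 = F.
C[1]: E(K, F) = 2; A ⊕ 2 = 8.
C[2]: E(K, 8) = 5; 7 ⊕ 5 = 2.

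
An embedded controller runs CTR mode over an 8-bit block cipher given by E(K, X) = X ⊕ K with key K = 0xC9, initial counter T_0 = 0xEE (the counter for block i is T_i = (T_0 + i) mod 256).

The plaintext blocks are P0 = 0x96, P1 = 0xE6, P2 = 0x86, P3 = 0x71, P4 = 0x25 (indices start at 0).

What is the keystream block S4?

CTR encryption: S_i = E(K, T_i) where T_i is the counter for block i; C_i = P_i ⊕ S_i.
C0: T = 0xEE, S = E(K, T) = 0x27; 0x96 ⊕ 0x27 = 0xB1.
C1: T = 0xEF, S = E(K, T) = 0x26; 0xE6 ⊕ 0x26 = 0xC0.
C2: T = 0xF0, S = E(K, T) = 0x39; 0x86 ⊕ 0x39 = 0xBF.
C3: T = 0xF1, S = E(K, T) = 0x38; 0x71 ⊕ 0x38 = 0x49.
C4: T = 0xF2, S = E(K, T) = 0x3B; 0x25 ⊕ 0x3B = 0x1E.
So S4 = 0x3B.

0x3B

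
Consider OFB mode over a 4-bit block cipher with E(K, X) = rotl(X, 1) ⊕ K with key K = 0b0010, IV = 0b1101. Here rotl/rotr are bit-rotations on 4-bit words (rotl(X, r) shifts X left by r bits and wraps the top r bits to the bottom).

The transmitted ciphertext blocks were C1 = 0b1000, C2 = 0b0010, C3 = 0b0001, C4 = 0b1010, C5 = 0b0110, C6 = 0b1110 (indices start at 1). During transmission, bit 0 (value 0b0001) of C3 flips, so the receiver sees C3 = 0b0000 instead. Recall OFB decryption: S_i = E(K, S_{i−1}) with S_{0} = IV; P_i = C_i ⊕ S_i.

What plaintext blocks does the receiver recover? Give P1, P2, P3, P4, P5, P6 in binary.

Only C3 changed, to 0b0000. In OFB, a change in C_i flips the same bit in P_i only; the keystream is unaffected. Decrypting the received ciphertext:
P1: S = E(K, 0b1101) = 0b1001; 0b1000 ⊕ 0b1001 = 0b0001.
P2: S = E(K, 0b1001) = 0b0001; 0b0010 ⊕ 0b0001 = 0b0011.
P3: S = E(K, 0b0001) = 0b0000; 0b0000 ⊕ 0b0000 = 0b0000.
P4: S = E(K, 0b0000) = 0b0010; 0b1010 ⊕ 0b0010 = 0b1000.
P5: S = E(K, 0b0010) = 0b0110; 0b0110 ⊕ 0b0110 = 0b0000.
P6: S = E(K, 0b0110) = 0b1110; 0b1110 ⊕ 0b1110 = 0b0000.
Blocks that differ from the original plaintext: P3.

P1 = 0b0001, P2 = 0b0011, P3 = 0b0000, P4 = 0b1000, P5 = 0b0000, P6 = 0b0000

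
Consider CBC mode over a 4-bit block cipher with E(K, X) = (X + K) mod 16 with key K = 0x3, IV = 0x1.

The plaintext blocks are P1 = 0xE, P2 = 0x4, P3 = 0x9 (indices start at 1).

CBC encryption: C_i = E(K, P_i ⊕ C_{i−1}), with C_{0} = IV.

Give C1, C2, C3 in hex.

C1: P1 ⊕ 0x1 = 0xF; E(K, 0xF) = 0x2.
C2: P2 ⊕ 0x2 = 0x6; E(K, 0x6) = 0x9.
C3: P3 ⊕ 0x9 = 0x0; E(K, 0x0) = 0x3.

C1 = 0x2, C2 = 0x9, C3 = 0x3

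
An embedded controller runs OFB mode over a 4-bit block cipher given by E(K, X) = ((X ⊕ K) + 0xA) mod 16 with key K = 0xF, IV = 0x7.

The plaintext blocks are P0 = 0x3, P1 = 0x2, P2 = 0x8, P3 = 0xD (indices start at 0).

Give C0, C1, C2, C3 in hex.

OFB encryption: S_i = E(K, S_{i−1}) with S_{−1} = IV; C_i = P_i ⊕ S_i.
C0: S = E(K, 0x7) = 0x2; 0x3 ⊕ 0x2 = 0x1.
C1: S = E(K, 0x2) = 0x7; 0x2 ⊕ 0x7 = 0x5.
C2: S = E(K, 0x7) = 0x2; 0x8 ⊕ 0x2 = 0xA.
C3: S = E(K, 0x2) = 0x7; 0xD ⊕ 0x7 = 0xA.

C0 = 0x1, C1 = 0x5, C2 = 0xA, C3 = 0xA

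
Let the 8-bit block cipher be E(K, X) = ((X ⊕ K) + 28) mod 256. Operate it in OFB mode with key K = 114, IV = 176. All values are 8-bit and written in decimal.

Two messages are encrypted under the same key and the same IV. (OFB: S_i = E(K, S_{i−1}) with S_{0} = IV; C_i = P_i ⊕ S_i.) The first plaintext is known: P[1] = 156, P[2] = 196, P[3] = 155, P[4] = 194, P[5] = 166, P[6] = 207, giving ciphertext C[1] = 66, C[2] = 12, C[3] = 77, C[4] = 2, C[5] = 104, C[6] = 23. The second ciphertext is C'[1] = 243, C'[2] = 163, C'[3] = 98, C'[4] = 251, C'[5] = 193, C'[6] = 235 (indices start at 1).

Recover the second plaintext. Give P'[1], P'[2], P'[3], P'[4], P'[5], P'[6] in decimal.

In OFB with a reused IV, both messages share the same keystream S_i, so C_i ⊕ C'_i = P_i ⊕ P'_i and thus P'_i = P_i ⊕ C_i ⊕ C'_i.
P'[1]: 156 ⊕ 66 ⊕ 243 = 45.
P'[2]: 196 ⊕ 12 ⊕ 163 = 107.
P'[3]: 155 ⊕ 77 ⊕ 98 = 180.
P'[4]: 194 ⊕ 2 ⊕ 251 = 59.
P'[5]: 166 ⊕ 104 ⊕ 193 = 15.
P'[6]: 207 ⊕ 23 ⊕ 235 = 51.

P'[1] = 45, P'[2] = 107, P'[3] = 180, P'[4] = 59, P'[5] = 15, P'[6] = 51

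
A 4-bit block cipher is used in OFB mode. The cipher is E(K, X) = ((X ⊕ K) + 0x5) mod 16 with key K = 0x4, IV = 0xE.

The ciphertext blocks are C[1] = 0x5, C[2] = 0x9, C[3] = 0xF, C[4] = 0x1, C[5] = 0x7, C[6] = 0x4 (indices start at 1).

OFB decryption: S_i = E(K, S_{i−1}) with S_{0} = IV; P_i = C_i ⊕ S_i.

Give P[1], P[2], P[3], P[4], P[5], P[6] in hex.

P[1] = 0xA, P[2] = 0x9, P[3] = 0x6, P[4] = 0x3, P[5] = 0xC, P[6] = 0x0

P[1]: S = E(K, 0xE) = 0xF; 0x5 ⊕ 0xF = 0xA.
P[2]: S = E(K, 0xF) = 0x0; 0x9 ⊕ 0x0 = 0x9.
P[3]: S = E(K, 0x0) = 0x9; 0xF ⊕ 0x9 = 0x6.
P[4]: S = E(K, 0x9) = 0x2; 0x1 ⊕ 0x2 = 0x3.
P[5]: S = E(K, 0x2) = 0xB; 0x7 ⊕ 0xB = 0xC.
P[6]: S = E(K, 0xB) = 0x4; 0x4 ⊕ 0x4 = 0x0.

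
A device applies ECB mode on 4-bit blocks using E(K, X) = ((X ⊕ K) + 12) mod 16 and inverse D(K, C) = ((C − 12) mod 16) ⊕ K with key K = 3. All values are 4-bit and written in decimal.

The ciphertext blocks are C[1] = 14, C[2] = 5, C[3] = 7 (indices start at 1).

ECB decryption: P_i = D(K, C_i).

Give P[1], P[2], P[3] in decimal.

P[1]: D(K, 14) = 1.
P[2]: D(K, 5) = 10.
P[3]: D(K, 7) = 8.

P[1] = 1, P[2] = 10, P[3] = 8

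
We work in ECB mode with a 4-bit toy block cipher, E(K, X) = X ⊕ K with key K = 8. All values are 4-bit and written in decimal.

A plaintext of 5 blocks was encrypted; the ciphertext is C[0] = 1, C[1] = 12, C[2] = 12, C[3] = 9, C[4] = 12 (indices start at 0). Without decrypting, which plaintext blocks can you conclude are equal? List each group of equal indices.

P[1] = P[2] = P[4]

ECB encrypts each block independently with the same key, so equal ciphertext blocks imply equal plaintext blocks.
C[1] = C[2] = C[4] = 12, so P[1] = P[2] = P[4].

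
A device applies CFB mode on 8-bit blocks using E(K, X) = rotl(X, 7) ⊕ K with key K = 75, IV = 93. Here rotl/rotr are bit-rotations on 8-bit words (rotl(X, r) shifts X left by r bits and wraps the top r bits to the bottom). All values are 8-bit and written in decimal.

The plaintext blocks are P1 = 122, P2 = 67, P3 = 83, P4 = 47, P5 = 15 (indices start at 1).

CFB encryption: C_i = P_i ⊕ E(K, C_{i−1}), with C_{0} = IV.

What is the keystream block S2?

C1: E(K, 93) = 229; 122 ⊕ 229 = 159.
C2: E(K, 159) = 132; 67 ⊕ 132 = 199.
So S2 = 132.

132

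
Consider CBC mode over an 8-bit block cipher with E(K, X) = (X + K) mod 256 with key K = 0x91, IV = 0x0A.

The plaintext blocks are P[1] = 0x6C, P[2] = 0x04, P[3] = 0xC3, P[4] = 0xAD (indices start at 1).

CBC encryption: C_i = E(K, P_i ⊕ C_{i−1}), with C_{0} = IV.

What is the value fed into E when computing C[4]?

C[1]: P[1] ⊕ 0x0A = 0x66; E(K, 0x66) = 0xF7.
C[2]: P[2] ⊕ 0xF7 = 0xF3; E(K, 0xF3) = 0x84.
C[3]: P[3] ⊕ 0x84 = 0x47; E(K, 0x47) = 0xD8.
C[4]: P[4] ⊕ 0xD8 = 0x75; E(K, 0x75) = 0x06.
So the input to E for block [4] is 0x75.

0x75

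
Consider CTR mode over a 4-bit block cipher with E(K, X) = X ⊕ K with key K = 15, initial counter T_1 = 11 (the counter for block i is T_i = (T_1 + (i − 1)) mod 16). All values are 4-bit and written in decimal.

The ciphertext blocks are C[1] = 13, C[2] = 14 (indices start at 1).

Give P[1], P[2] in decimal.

CTR decryption: S_i = E(K, T_i) where T_i is the counter for block i; P_i = C_i ⊕ S_i.
P[1]: T = 11, S = E(K, T) = 4; 13 ⊕ 4 = 9.
P[2]: T = 12, S = E(K, T) = 3; 14 ⊕ 3 = 13.

P[1] = 9, P[2] = 13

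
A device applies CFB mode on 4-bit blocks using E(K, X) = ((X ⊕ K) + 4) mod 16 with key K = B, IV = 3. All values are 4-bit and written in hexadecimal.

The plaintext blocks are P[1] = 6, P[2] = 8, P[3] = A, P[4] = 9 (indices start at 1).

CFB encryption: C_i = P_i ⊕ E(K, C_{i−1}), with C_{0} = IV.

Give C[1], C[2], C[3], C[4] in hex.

C[1]: E(K, 3) = C; 6 ⊕ C = A.
C[2]: E(K, A) = 5; 8 ⊕ 5 = D.
C[3]: E(K, D) = A; A ⊕ A = 0.
C[4]: E(K, 0) = F; 9 ⊕ F = 6.

C[1] = A, C[2] = D, C[3] = 0, C[4] = 6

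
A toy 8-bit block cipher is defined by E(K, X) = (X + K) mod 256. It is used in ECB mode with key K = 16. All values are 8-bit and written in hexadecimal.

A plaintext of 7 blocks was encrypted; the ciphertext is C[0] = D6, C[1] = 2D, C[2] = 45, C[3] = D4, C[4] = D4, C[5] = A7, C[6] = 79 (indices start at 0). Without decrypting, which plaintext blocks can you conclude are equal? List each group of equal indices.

ECB encrypts each block independently with the same key, so equal ciphertext blocks imply equal plaintext blocks.
C[3] = C[4] = D4, so P[3] = P[4].

P[3] = P[4]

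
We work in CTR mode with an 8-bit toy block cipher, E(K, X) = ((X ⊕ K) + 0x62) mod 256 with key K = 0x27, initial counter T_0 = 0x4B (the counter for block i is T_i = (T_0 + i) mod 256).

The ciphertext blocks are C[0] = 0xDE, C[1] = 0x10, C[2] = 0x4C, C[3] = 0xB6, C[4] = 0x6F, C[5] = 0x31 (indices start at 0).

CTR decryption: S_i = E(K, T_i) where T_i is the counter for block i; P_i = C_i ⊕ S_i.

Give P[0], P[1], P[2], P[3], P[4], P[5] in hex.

P[0] = 0x10, P[1] = 0xDD, P[2] = 0x80, P[3] = 0x7D, P[4] = 0xA5, P[5] = 0xE8

P[0]: T = 0x4B, S = E(K, T) = 0xCE; 0xDE ⊕ 0xCE = 0x10.
P[1]: T = 0x4C, S = E(K, T) = 0xCD; 0x10 ⊕ 0xCD = 0xDD.
P[2]: T = 0x4D, S = E(K, T) = 0xCC; 0x4C ⊕ 0xCC = 0x80.
P[3]: T = 0x4E, S = E(K, T) = 0xCB; 0xB6 ⊕ 0xCB = 0x7D.
P[4]: T = 0x4F, S = E(K, T) = 0xCA; 0x6F ⊕ 0xCA = 0xA5.
P[5]: T = 0x50, S = E(K, T) = 0xD9; 0x31 ⊕ 0xD9 = 0xE8.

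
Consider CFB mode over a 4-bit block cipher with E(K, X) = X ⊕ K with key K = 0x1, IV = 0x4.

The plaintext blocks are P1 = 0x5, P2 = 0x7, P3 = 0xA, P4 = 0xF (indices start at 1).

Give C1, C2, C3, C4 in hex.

C1 = 0x0, C2 = 0x6, C3 = 0xD, C4 = 0x3

CFB encryption: C_i = P_i ⊕ E(K, C_{i−1}), with C_{0} = IV.
C1: E(K, 0x4) = 0x5; 0x5 ⊕ 0x5 = 0x0.
C2: E(K, 0x0) = 0x1; 0x7 ⊕ 0x1 = 0x6.
C3: E(K, 0x6) = 0x7; 0xA ⊕ 0x7 = 0xD.
C4: E(K, 0xD) = 0xC; 0xF ⊕ 0xC = 0x3.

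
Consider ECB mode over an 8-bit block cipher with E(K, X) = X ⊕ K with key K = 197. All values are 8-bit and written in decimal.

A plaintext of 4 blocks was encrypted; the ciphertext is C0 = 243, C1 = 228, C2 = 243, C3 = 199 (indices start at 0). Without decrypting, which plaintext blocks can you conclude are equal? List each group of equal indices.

P0 = P2

ECB encrypts each block independently with the same key, so equal ciphertext blocks imply equal plaintext blocks.
C0 = C2 = 243, so P0 = P2.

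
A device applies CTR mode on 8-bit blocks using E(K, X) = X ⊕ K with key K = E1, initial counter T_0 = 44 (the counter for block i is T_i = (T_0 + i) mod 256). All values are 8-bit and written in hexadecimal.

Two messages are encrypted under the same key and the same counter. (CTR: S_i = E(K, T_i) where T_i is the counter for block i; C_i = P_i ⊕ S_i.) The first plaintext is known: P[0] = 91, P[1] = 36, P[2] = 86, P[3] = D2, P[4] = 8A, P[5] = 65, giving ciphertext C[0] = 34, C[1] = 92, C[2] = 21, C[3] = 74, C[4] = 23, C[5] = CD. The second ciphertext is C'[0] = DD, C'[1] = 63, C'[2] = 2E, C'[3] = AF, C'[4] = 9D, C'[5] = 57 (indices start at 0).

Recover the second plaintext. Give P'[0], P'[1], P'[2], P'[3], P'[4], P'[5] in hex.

In CTR with a reused counter, both messages share the same keystream S_i, so C_i ⊕ C'_i = P_i ⊕ P'_i and thus P'_i = P_i ⊕ C_i ⊕ C'_i.
P'[0]: 91 ⊕ 34 ⊕ DD = 78.
P'[1]: 36 ⊕ 92 ⊕ 63 = C7.
P'[2]: 86 ⊕ 21 ⊕ 2E = 89.
P'[3]: D2 ⊕ 74 ⊕ AF = 09.
P'[4]: 8A ⊕ 23 ⊕ 9D = 34.
P'[5]: 65 ⊕ CD ⊕ 57 = FF.

P'[0] = 78, P'[1] = C7, P'[2] = 89, P'[3] = 09, P'[4] = 34, P'[5] = FF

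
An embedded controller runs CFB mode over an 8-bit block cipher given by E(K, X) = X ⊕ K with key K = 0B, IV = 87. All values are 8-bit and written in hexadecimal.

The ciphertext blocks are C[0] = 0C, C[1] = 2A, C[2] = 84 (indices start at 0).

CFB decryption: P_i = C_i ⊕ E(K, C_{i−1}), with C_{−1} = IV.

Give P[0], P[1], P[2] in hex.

P[0] = 80, P[1] = 2D, P[2] = A5

P[0]: E(K, 87) = 8C; 0C ⊕ 8C = 80.
P[1]: E(K, 0C) = 07; 2A ⊕ 07 = 2D.
P[2]: E(K, 2A) = 21; 84 ⊕ 21 = A5.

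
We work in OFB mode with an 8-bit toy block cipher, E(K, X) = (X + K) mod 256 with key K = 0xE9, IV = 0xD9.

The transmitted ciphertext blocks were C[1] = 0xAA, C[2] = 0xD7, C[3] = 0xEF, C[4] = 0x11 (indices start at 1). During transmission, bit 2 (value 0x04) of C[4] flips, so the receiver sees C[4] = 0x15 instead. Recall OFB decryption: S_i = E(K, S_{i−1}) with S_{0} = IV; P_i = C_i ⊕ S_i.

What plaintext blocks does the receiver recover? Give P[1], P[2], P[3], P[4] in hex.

P[1] = 0x68, P[2] = 0x7C, P[3] = 0x7B, P[4] = 0x68

Only C[4] changed, to 0x15. In OFB, a change in C_i flips the same bit in P_i only; the keystream is unaffected. Decrypting the received ciphertext:
P[1]: S = E(K, 0xD9) = 0xC2; 0xAA ⊕ 0xC2 = 0x68.
P[2]: S = E(K, 0xC2) = 0xAB; 0xD7 ⊕ 0xAB = 0x7C.
P[3]: S = E(K, 0xAB) = 0x94; 0xEF ⊕ 0x94 = 0x7B.
P[4]: S = E(K, 0x94) = 0x7D; 0x15 ⊕ 0x7D = 0x68.
Blocks that differ from the original plaintext: P[4].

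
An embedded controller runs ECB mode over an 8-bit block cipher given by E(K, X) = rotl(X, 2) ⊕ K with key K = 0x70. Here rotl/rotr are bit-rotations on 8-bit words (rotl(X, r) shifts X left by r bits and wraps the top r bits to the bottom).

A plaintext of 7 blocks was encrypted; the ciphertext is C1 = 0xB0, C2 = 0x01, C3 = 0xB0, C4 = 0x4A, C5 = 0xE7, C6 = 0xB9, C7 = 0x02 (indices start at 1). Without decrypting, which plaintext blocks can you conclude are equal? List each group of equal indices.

P1 = P3

ECB encrypts each block independently with the same key, so equal ciphertext blocks imply equal plaintext blocks.
C1 = C3 = 0xB0, so P1 = P3.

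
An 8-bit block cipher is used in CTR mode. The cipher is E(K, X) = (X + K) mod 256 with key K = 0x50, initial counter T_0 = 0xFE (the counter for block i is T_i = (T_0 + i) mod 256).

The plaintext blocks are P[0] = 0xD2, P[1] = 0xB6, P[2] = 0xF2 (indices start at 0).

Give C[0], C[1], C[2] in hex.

CTR encryption: S_i = E(K, T_i) where T_i is the counter for block i; C_i = P_i ⊕ S_i.
C[0]: T = 0xFE, S = E(K, T) = 0x4E; 0xD2 ⊕ 0x4E = 0x9C.
C[1]: T = 0xFF, S = E(K, T) = 0x4F; 0xB6 ⊕ 0x4F = 0xF9.
C[2]: T = 0x00, S = E(K, T) = 0x50; 0xF2 ⊕ 0x50 = 0xA2.

C[0] = 0x9C, C[1] = 0xF9, C[2] = 0xA2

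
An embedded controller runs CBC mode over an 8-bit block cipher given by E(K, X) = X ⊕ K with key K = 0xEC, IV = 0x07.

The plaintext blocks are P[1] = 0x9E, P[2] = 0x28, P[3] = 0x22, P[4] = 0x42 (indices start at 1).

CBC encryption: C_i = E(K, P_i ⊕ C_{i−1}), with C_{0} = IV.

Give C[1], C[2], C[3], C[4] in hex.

C[1] = 0x75, C[2] = 0xB1, C[3] = 0x7F, C[4] = 0xD1

C[1]: P[1] ⊕ 0x07 = 0x99; E(K, 0x99) = 0x75.
C[2]: P[2] ⊕ 0x75 = 0x5D; E(K, 0x5D) = 0xB1.
C[3]: P[3] ⊕ 0xB1 = 0x93; E(K, 0x93) = 0x7F.
C[4]: P[4] ⊕ 0x7F = 0x3D; E(K, 0x3D) = 0xD1.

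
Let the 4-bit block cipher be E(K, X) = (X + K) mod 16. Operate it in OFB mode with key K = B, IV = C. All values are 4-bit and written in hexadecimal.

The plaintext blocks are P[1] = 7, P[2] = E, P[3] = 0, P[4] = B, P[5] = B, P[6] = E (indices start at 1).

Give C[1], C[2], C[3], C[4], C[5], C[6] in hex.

OFB encryption: S_i = E(K, S_{i−1}) with S_{0} = IV; C_i = P_i ⊕ S_i.
C[1]: S = E(K, C) = 7; 7 ⊕ 7 = 0.
C[2]: S = E(K, 7) = 2; E ⊕ 2 = C.
C[3]: S = E(K, 2) = D; 0 ⊕ D = D.
C[4]: S = E(K, D) = 8; B ⊕ 8 = 3.
C[5]: S = E(K, 8) = 3; B ⊕ 3 = 8.
C[6]: S = E(K, 3) = E; E ⊕ E = 0.

C[1] = 0, C[2] = C, C[3] = D, C[4] = 3, C[5] = 8, C[6] = 0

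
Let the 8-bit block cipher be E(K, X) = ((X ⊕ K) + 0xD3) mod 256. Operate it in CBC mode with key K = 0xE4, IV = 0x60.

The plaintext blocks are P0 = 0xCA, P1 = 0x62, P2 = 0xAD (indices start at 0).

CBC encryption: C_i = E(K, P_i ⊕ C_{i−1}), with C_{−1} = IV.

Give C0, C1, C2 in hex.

C0 = 0x21, C1 = 0x7A, C2 = 0x06

C0: P0 ⊕ 0x60 = 0xAA; E(K, 0xAA) = 0x21.
C1: P1 ⊕ 0x21 = 0x43; E(K, 0x43) = 0x7A.
C2: P2 ⊕ 0x7A = 0xD7; E(K, 0xD7) = 0x06.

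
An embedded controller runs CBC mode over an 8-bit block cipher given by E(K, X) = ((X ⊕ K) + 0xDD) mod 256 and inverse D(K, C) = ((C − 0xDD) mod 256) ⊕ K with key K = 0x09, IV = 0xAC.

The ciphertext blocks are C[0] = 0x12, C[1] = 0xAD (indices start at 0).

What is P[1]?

CBC decryption: P_i = D(K, C_i) ⊕ C_{i−1}, with C_{−1} = IV.
P[1]: D(K, 0xAD) = 0xD9; 0xD9 ⊕ 0x12 = 0xCB.

P[1] = 0xCB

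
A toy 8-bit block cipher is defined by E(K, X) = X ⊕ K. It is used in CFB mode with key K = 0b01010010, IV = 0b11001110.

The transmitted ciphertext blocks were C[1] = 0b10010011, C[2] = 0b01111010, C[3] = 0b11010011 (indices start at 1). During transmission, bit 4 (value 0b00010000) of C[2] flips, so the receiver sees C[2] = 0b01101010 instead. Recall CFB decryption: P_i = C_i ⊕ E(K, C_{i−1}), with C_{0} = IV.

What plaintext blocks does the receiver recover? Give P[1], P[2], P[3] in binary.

P[1] = 0b00001111, P[2] = 0b10101011, P[3] = 0b11101011

Only C[2] changed, to 0b01101010. In CFB, a change in C_i flips the same bit in P_i and garbles P_{i+1}. Decrypting the received ciphertext:
P[1]: E(K, 0b11001110) = 0b10011100; 0b10010011 ⊕ 0b10011100 = 0b00001111.
P[2]: E(K, 0b10010011) = 0b11000001; 0b01101010 ⊕ 0b11000001 = 0b10101011.
P[3]: E(K, 0b01101010) = 0b00111000; 0b11010011 ⊕ 0b00111000 = 0b11101011.
Blocks that differ from the original plaintext: P[2], P[3].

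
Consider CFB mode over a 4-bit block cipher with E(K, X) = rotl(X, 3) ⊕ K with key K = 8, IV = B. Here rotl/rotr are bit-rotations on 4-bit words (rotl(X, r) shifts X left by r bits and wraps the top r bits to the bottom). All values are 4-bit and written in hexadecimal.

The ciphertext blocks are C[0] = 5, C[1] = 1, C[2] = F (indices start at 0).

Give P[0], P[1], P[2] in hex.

CFB decryption: P_i = C_i ⊕ E(K, C_{i−1}), with C_{−1} = IV.
P[0]: E(K, B) = 5; 5 ⊕ 5 = 0.
P[1]: E(K, 5) = 2; 1 ⊕ 2 = 3.
P[2]: E(K, 1) = 0; F ⊕ 0 = F.

P[0] = 0, P[1] = 3, P[2] = F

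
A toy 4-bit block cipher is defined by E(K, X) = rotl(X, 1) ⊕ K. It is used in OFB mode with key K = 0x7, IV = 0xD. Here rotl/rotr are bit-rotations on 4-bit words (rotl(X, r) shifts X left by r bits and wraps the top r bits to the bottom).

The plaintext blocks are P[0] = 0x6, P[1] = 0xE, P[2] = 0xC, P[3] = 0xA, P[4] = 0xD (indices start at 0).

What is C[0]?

C[0] = 0xA

OFB encryption: S_i = E(K, S_{i−1}) with S_{−1} = IV; C_i = P_i ⊕ S_i.
C[0]: S = E(K, 0xD) = 0xC; 0x6 ⊕ 0xC = 0xA.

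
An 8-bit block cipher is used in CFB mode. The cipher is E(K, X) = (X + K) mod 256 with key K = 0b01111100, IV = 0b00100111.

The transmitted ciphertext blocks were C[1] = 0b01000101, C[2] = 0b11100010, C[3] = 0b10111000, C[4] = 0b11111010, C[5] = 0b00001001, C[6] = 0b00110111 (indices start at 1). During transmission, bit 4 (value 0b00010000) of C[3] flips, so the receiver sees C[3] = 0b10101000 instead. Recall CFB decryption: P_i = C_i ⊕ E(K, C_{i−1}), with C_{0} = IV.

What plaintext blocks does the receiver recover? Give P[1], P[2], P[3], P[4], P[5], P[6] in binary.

P[1] = 0b11100110, P[2] = 0b00100011, P[3] = 0b11110110, P[4] = 0b11011110, P[5] = 0b01111111, P[6] = 0b10110010

Only C[3] changed, to 0b10101000. In CFB, a change in C_i flips the same bit in P_i and garbles P_{i+1}. Decrypting the received ciphertext:
P[1]: E(K, 0b00100111) = 0b10100011; 0b01000101 ⊕ 0b10100011 = 0b11100110.
P[2]: E(K, 0b01000101) = 0b11000001; 0b11100010 ⊕ 0b11000001 = 0b00100011.
P[3]: E(K, 0b11100010) = 0b01011110; 0b10101000 ⊕ 0b01011110 = 0b11110110.
P[4]: E(K, 0b10101000) = 0b00100100; 0b11111010 ⊕ 0b00100100 = 0b11011110.
P[5]: E(K, 0b11111010) = 0b01110110; 0b00001001 ⊕ 0b01110110 = 0b01111111.
P[6]: E(K, 0b00001001) = 0b10000101; 0b00110111 ⊕ 0b10000101 = 0b10110010.
Blocks that differ from the original plaintext: P[3], P[4].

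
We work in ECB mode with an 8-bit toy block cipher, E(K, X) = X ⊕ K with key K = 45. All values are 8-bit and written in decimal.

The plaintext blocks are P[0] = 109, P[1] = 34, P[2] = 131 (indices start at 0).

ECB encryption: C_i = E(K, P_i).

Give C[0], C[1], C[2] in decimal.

C[0]: E(K, 109) = 64.
C[1]: E(K, 34) = 15.
C[2]: E(K, 131) = 174.

C[0] = 64, C[1] = 15, C[2] = 174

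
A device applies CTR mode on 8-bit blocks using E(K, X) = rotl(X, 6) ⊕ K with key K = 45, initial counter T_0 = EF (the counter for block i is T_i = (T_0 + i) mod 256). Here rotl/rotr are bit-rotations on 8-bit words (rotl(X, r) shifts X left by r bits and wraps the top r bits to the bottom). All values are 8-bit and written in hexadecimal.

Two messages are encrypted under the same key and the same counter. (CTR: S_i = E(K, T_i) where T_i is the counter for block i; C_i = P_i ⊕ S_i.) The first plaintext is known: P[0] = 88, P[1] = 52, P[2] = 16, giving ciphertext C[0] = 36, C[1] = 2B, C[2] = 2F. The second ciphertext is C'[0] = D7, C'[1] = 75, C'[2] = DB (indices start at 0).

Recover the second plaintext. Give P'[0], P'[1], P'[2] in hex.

P'[0] = 69, P'[1] = 0C, P'[2] = E2

In CTR with a reused counter, both messages share the same keystream S_i, so C_i ⊕ C'_i = P_i ⊕ P'_i and thus P'_i = P_i ⊕ C_i ⊕ C'_i.
P'[0]: 88 ⊕ 36 ⊕ D7 = 69.
P'[1]: 52 ⊕ 2B ⊕ 75 = 0C.
P'[2]: 16 ⊕ 2F ⊕ DB = E2.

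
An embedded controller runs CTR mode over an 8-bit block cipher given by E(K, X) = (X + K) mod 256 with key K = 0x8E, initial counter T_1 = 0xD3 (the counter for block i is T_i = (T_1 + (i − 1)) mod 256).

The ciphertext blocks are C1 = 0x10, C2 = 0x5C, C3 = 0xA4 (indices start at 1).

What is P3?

P3 = 0xC7

CTR decryption: S_i = E(K, T_i) where T_i is the counter for block i; P_i = C_i ⊕ S_i.
P3: T = 0xD5, S = E(K, T) = 0x63; 0xA4 ⊕ 0x63 = 0xC7.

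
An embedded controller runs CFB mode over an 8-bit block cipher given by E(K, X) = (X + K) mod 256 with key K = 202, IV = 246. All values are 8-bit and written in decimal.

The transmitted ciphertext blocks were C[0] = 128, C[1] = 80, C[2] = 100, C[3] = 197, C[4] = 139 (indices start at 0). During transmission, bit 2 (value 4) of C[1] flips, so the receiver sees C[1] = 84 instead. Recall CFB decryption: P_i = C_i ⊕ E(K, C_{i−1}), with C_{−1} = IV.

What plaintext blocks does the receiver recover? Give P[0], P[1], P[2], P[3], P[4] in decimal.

Only C[1] changed, to 84. In CFB, a change in C_i flips the same bit in P_i and garbles P_{i+1}. Decrypting the received ciphertext:
P[0]: E(K, 246) = 192; 128 ⊕ 192 = 64.
P[1]: E(K, 128) = 74; 84 ⊕ 74 = 30.
P[2]: E(K, 84) = 30; 100 ⊕ 30 = 122.
P[3]: E(K, 100) = 46; 197 ⊕ 46 = 235.
P[4]: E(K, 197) = 143; 139 ⊕ 143 = 4.
Blocks that differ from the original plaintext: P[1], P[2].

P[0] = 64, P[1] = 30, P[2] = 122, P[3] = 235, P[4] = 4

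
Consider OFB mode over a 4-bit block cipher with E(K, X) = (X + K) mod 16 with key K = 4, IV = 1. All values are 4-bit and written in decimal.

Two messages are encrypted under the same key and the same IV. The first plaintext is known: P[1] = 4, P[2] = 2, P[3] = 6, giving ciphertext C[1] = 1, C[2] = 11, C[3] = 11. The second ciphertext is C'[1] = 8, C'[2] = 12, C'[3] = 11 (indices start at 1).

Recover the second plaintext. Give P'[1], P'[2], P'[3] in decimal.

In OFB with a reused IV, both messages share the same keystream S_i, so C_i ⊕ C'_i = P_i ⊕ P'_i and thus P'_i = P_i ⊕ C_i ⊕ C'_i.
P'[1]: 4 ⊕ 1 ⊕ 8 = 13.
P'[2]: 2 ⊕ 11 ⊕ 12 = 5.
P'[3]: 6 ⊕ 11 ⊕ 11 = 6.

P'[1] = 13, P'[2] = 5, P'[3] = 6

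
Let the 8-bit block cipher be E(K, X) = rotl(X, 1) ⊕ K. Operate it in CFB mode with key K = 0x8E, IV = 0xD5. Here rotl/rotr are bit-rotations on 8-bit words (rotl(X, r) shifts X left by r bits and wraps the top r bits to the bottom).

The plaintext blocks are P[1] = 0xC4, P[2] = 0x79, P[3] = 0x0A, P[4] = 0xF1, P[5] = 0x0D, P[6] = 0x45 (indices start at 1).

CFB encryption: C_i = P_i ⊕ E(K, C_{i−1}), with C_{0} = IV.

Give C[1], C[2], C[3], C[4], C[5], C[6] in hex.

C[1]: E(K, 0xD5) = 0x25; 0xC4 ⊕ 0x25 = 0xE1.
C[2]: E(K, 0xE1) = 0x4D; 0x79 ⊕ 0x4D = 0x34.
C[3]: E(K, 0x34) = 0xE6; 0x0A ⊕ 0xE6 = 0xEC.
C[4]: E(K, 0xEC) = 0x57; 0xF1 ⊕ 0x57 = 0xA6.
C[5]: E(K, 0xA6) = 0xC3; 0x0D ⊕ 0xC3 = 0xCE.
C[6]: E(K, 0xCE) = 0x13; 0x45 ⊕ 0x13 = 0x56.

C[1] = 0xE1, C[2] = 0x34, C[3] = 0xEC, C[4] = 0xA6, C[5] = 0xCE, C[6] = 0x56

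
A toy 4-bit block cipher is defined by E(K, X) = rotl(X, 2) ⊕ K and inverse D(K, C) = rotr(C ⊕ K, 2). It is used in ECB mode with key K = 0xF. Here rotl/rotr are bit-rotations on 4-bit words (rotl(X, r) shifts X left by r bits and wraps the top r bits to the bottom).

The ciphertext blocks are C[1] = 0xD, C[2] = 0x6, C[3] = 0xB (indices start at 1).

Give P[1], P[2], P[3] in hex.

P[1] = 0x8, P[2] = 0x6, P[3] = 0x1

ECB decryption: P_i = D(K, C_i).
P[1]: D(K, 0xD) = 0x8.
P[2]: D(K, 0x6) = 0x6.
P[3]: D(K, 0xB) = 0x1.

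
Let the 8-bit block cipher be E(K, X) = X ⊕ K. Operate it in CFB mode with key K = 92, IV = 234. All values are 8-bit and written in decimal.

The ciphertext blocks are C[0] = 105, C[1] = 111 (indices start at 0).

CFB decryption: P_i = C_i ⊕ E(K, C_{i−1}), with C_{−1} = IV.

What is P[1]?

P[1]: E(K, 105) = 53; 111 ⊕ 53 = 90.

P[1] = 90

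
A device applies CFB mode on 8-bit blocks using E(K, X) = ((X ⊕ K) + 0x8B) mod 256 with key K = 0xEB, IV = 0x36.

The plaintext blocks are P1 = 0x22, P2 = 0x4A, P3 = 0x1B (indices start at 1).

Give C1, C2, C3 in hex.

C1 = 0x4A, C2 = 0x66, C3 = 0x03

CFB encryption: C_i = P_i ⊕ E(K, C_{i−1}), with C_{0} = IV.
C1: E(K, 0x36) = 0x68; 0x22 ⊕ 0x68 = 0x4A.
C2: E(K, 0x4A) = 0x2C; 0x4A ⊕ 0x2C = 0x66.
C3: E(K, 0x66) = 0x18; 0x1B ⊕ 0x18 = 0x03.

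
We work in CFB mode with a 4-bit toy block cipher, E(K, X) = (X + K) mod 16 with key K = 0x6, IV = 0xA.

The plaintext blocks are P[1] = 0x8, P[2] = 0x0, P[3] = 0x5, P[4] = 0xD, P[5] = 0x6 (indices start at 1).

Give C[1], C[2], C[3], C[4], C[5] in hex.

C[1] = 0x8, C[2] = 0xE, C[3] = 0x1, C[4] = 0xA, C[5] = 0x6

CFB encryption: C_i = P_i ⊕ E(K, C_{i−1}), with C_{0} = IV.
C[1]: E(K, 0xA) = 0x0; 0x8 ⊕ 0x0 = 0x8.
C[2]: E(K, 0x8) = 0xE; 0x0 ⊕ 0xE = 0xE.
C[3]: E(K, 0xE) = 0x4; 0x5 ⊕ 0x4 = 0x1.
C[4]: E(K, 0x1) = 0x7; 0xD ⊕ 0x7 = 0xA.
C[5]: E(K, 0xA) = 0x0; 0x6 ⊕ 0x0 = 0x6.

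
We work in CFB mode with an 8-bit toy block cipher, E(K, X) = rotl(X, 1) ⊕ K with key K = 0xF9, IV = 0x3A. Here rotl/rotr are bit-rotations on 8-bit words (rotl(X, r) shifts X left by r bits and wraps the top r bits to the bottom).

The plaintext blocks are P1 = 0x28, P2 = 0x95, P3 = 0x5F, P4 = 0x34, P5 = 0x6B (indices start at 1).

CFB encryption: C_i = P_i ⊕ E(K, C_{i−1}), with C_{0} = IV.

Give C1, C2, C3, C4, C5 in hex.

C1: E(K, 0x3A) = 0x8D; 0x28 ⊕ 0x8D = 0xA5.
C2: E(K, 0xA5) = 0xB2; 0x95 ⊕ 0xB2 = 0x27.
C3: E(K, 0x27) = 0xB7; 0x5F ⊕ 0xB7 = 0xE8.
C4: E(K, 0xE8) = 0x28; 0x34 ⊕ 0x28 = 0x1C.
C5: E(K, 0x1C) = 0xC1; 0x6B ⊕ 0xC1 = 0xAA.

C1 = 0xA5, C2 = 0x27, C3 = 0xE8, C4 = 0x1C, C5 = 0xAA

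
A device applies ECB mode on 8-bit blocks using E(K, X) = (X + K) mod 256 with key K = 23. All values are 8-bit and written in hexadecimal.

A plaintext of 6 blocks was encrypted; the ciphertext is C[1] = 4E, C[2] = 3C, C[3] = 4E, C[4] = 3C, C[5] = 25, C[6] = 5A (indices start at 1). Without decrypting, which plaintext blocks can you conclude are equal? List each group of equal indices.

ECB encrypts each block independently with the same key, so equal ciphertext blocks imply equal plaintext blocks.
C[1] = C[3] = 4E, so P[1] = P[3].
C[2] = C[4] = 3C, so P[2] = P[4].

P[1] = P[3]; P[2] = P[4]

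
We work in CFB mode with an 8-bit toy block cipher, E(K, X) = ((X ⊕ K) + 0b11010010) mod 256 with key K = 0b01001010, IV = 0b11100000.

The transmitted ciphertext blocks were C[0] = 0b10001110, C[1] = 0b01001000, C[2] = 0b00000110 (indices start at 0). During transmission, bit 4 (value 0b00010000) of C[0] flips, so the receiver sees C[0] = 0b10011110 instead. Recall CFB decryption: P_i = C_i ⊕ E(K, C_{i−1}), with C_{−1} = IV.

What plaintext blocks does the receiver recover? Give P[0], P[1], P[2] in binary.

P[0] = 0b11100010, P[1] = 0b11101110, P[2] = 0b11010010

Only C[0] changed, to 0b10011110. In CFB, a change in C_i flips the same bit in P_i and garbles P_{i+1}. Decrypting the received ciphertext:
P[0]: E(K, 0b11100000) = 0b01111100; 0b10011110 ⊕ 0b01111100 = 0b11100010.
P[1]: E(K, 0b10011110) = 0b10100110; 0b01001000 ⊕ 0b10100110 = 0b11101110.
P[2]: E(K, 0b01001000) = 0b11010100; 0b00000110 ⊕ 0b11010100 = 0b11010010.
Blocks that differ from the original plaintext: P[0], P[1].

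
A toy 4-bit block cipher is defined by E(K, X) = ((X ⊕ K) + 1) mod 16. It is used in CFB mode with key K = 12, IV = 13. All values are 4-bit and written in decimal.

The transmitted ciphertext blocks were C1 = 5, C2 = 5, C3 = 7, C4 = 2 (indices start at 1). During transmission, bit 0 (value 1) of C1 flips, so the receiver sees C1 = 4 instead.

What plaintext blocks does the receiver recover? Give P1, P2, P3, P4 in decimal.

P1 = 6, P2 = 12, P3 = 13, P4 = 14

CFB decryption: P_i = C_i ⊕ E(K, C_{i−1}), with C_{0} = IV.
Only C1 changed, to 4. In CFB, a change in C_i flips the same bit in P_i and garbles P_{i+1}. Decrypting the received ciphertext:
P1: E(K, 13) = 2; 4 ⊕ 2 = 6.
P2: E(K, 4) = 9; 5 ⊕ 9 = 12.
P3: E(K, 5) = 10; 7 ⊕ 10 = 13.
P4: E(K, 7) = 12; 2 ⊕ 12 = 14.
Blocks that differ from the original plaintext: P1, P2.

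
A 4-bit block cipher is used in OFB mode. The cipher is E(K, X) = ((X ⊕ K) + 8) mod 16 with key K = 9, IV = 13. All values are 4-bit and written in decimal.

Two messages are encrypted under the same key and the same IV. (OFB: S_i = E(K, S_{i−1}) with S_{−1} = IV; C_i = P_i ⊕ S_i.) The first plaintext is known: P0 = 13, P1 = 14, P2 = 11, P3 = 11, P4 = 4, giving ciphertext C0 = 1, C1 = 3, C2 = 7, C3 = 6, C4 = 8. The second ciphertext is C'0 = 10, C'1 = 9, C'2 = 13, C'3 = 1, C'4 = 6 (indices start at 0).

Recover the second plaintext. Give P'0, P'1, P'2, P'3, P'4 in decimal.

In OFB with a reused IV, both messages share the same keystream S_i, so C_i ⊕ C'_i = P_i ⊕ P'_i and thus P'_i = P_i ⊕ C_i ⊕ C'_i.
P'0: 13 ⊕ 1 ⊕ 10 = 6.
P'1: 14 ⊕ 3 ⊕ 9 = 4.
P'2: 11 ⊕ 7 ⊕ 13 = 1.
P'3: 11 ⊕ 6 ⊕ 1 = 12.
P'4: 4 ⊕ 8 ⊕ 6 = 10.

P'0 = 6, P'1 = 4, P'2 = 1, P'3 = 12, P'4 = 10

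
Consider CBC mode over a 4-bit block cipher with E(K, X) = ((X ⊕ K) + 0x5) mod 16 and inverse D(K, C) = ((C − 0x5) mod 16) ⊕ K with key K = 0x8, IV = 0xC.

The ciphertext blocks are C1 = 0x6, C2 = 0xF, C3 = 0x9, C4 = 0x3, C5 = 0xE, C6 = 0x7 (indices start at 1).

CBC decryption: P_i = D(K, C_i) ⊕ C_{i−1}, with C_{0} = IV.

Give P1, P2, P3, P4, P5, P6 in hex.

P1 = 0x5, P2 = 0x4, P3 = 0x3, P4 = 0xF, P5 = 0x2, P6 = 0x4

P1: D(K, 0x6) = 0x9; 0x9 ⊕ 0xC = 0x5.
P2: D(K, 0xF) = 0x2; 0x2 ⊕ 0x6 = 0x4.
P3: D(K, 0x9) = 0xC; 0xC ⊕ 0xF = 0x3.
P4: D(K, 0x3) = 0x6; 0x6 ⊕ 0x9 = 0xF.
P5: D(K, 0xE) = 0x1; 0x1 ⊕ 0x3 = 0x2.
P6: D(K, 0x7) = 0xA; 0xA ⊕ 0xE = 0x4.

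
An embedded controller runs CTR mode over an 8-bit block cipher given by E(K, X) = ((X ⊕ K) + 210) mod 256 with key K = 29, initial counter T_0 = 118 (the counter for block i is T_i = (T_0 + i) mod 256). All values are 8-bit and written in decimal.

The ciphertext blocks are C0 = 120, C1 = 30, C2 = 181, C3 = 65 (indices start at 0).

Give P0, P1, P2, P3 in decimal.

CTR decryption: S_i = E(K, T_i) where T_i is the counter for block i; P_i = C_i ⊕ S_i.
P0: T = 118, S = E(K, T) = 61; 120 ⊕ 61 = 69.
P1: T = 119, S = E(K, T) = 60; 30 ⊕ 60 = 34.
P2: T = 120, S = E(K, T) = 55; 181 ⊕ 55 = 130.
P3: T = 121, S = E(K, T) = 54; 65 ⊕ 54 = 119.

P0 = 69, P1 = 34, P2 = 130, P3 = 119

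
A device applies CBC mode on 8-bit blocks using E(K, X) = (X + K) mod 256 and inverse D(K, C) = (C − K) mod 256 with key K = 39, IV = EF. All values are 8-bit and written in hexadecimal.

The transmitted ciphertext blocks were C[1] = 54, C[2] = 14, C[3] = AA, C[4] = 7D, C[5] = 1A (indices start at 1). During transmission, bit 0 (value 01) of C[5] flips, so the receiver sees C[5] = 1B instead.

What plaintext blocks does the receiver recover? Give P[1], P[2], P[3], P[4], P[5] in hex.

P[1] = F4, P[2] = 8F, P[3] = 65, P[4] = EE, P[5] = 9F

CBC decryption: P_i = D(K, C_i) ⊕ C_{i−1}, with C_{0} = IV.
Only C[5] changed, to 1B. In CBC, a change in C_i garbles P_i and flips the same bit in P_{i+1}. Decrypting the received ciphertext:
P[1]: D(K, 54) = 1B; 1B ⊕ EF = F4.
P[2]: D(K, 14) = DB; DB ⊕ 54 = 8F.
P[3]: D(K, AA) = 71; 71 ⊕ 14 = 65.
P[4]: D(K, 7D) = 44; 44 ⊕ AA = EE.
P[5]: D(K, 1B) = E2; E2 ⊕ 7D = 9F.
Blocks that differ from the original plaintext: P[5].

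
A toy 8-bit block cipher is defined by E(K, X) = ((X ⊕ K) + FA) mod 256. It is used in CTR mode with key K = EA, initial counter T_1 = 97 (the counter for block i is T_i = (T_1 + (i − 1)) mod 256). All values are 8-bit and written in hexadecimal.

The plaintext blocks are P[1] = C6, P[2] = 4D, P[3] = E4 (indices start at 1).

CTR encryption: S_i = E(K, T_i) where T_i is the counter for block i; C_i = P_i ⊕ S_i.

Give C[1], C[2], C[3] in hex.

C[1]: T = 97, S = E(K, T) = 77; C6 ⊕ 77 = B1.
C[2]: T = 98, S = E(K, T) = 6C; 4D ⊕ 6C = 21.
C[3]: T = 99, S = E(K, T) = 6D; E4 ⊕ 6D = 89.

C[1] = B1, C[2] = 21, C[3] = 89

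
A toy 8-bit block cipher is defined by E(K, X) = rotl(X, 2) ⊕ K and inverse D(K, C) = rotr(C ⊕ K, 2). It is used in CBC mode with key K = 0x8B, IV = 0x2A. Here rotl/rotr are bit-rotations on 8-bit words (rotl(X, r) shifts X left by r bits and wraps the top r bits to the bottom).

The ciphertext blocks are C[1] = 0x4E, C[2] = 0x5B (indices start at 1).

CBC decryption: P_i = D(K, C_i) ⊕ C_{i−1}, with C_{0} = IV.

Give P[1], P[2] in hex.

P[1] = 0x5B, P[2] = 0x7A

P[1]: D(K, 0x4E) = 0x71; 0x71 ⊕ 0x2A = 0x5B.
P[2]: D(K, 0x5B) = 0x34; 0x34 ⊕ 0x4E = 0x7A.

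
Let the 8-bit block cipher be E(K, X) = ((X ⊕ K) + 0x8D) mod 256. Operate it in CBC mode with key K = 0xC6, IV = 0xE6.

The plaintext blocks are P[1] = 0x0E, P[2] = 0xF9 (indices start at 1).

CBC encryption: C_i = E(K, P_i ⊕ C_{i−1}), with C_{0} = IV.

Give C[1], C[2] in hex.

C[1] = 0xBB, C[2] = 0x11

C[1]: P[1] ⊕ 0xE6 = 0xE8; E(K, 0xE8) = 0xBB.
C[2]: P[2] ⊕ 0xBB = 0x42; E(K, 0x42) = 0x11.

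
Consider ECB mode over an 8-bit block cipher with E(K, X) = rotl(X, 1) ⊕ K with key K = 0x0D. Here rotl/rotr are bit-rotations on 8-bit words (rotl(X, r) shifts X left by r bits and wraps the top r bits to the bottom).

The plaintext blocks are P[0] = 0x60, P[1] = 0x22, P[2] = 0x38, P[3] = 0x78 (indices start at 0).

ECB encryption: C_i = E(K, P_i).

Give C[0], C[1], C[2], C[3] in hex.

C[0] = 0xCD, C[1] = 0x49, C[2] = 0x7D, C[3] = 0xFD

C[0]: E(K, 0x60) = 0xCD.
C[1]: E(K, 0x22) = 0x49.
C[2]: E(K, 0x38) = 0x7D.
C[3]: E(K, 0x78) = 0xFD.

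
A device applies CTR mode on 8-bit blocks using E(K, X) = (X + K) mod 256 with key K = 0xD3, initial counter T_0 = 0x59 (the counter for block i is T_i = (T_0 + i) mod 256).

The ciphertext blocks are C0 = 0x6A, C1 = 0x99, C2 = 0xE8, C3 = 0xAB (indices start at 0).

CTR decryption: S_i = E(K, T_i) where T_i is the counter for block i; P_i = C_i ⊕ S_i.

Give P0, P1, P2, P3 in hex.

P0: T = 0x59, S = E(K, T) = 0x2C; 0x6A ⊕ 0x2C = 0x46.
P1: T = 0x5A, S = E(K, T) = 0x2D; 0x99 ⊕ 0x2D = 0xB4.
P2: T = 0x5B, S = E(K, T) = 0x2E; 0xE8 ⊕ 0x2E = 0xC6.
P3: T = 0x5C, S = E(K, T) = 0x2F; 0xAB ⊕ 0x2F = 0x84.

P0 = 0x46, P1 = 0xB4, P2 = 0xC6, P3 = 0x84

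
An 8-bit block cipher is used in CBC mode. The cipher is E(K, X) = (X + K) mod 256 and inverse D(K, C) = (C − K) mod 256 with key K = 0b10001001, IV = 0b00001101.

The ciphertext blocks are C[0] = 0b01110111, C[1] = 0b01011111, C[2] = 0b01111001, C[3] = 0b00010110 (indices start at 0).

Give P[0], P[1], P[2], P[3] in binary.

P[0] = 0b11100011, P[1] = 0b10100001, P[2] = 0b10101111, P[3] = 0b11110100

CBC decryption: P_i = D(K, C_i) ⊕ C_{i−1}, with C_{−1} = IV.
P[0]: D(K, 0b01110111) = 0b11101110; 0b11101110 ⊕ 0b00001101 = 0b11100011.
P[1]: D(K, 0b01011111) = 0b11010110; 0b11010110 ⊕ 0b01110111 = 0b10100001.
P[2]: D(K, 0b01111001) = 0b11110000; 0b11110000 ⊕ 0b01011111 = 0b10101111.
P[3]: D(K, 0b00010110) = 0b10001101; 0b10001101 ⊕ 0b01111001 = 0b11110100.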